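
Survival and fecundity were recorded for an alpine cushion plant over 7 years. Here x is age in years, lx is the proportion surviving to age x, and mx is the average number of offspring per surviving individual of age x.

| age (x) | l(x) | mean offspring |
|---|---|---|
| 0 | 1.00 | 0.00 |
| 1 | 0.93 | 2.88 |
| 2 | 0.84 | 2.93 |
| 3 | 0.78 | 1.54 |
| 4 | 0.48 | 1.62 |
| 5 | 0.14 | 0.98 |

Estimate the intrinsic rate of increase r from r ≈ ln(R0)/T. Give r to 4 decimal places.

0.9585

R0 = Σ lx·mx = 0 + 2.6784 + 2.4612 + 1.2012 + 0.7776 + 0.1372 = 7.2556
Σ x·lx·mx = 15.0008; T = 15.0008/7.2556 = 2.06748…
r ≈ ln(R0)/T = ln(7.2556)/2.06748… = 0.958546… → 0.9585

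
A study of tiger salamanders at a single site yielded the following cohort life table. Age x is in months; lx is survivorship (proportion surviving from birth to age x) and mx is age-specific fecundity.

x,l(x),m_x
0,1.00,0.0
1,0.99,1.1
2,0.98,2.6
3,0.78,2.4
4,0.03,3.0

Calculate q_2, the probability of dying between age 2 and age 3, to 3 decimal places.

q_2 = (l_2 − l_3) / l_2 = (0.98 − 0.78) / 0.98
     = 0.2 / 0.98 = 0.204082… → 0.204

0.204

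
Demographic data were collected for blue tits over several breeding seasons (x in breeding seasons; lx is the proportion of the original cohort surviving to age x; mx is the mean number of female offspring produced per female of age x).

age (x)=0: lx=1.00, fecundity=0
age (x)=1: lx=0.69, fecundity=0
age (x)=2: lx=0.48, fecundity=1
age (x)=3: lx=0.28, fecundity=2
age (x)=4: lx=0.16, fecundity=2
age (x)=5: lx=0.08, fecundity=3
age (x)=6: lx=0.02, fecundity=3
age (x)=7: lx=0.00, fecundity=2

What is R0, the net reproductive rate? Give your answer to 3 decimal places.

lx·mx by age: 0, 0, 0.48, 0.56, 0.32, 0.24, 0.06, 0
R0 = Σ lx·mx = 1.66 → 1.660

1.660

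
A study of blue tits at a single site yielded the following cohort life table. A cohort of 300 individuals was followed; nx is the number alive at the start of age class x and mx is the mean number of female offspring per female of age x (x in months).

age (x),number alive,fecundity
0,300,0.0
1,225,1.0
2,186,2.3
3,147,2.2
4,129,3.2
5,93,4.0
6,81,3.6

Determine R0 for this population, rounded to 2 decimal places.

lx = nx/n0 = nx/300: 1, 0.75, 0.62, 0.49, 0.43, 0.31, 0.27
lx·mx by age: 0, 0.75, 1.426, 1.078, 1.376, 1.24, 0.972
R0 = Σ lx·mx = 6.842 → 6.84

6.84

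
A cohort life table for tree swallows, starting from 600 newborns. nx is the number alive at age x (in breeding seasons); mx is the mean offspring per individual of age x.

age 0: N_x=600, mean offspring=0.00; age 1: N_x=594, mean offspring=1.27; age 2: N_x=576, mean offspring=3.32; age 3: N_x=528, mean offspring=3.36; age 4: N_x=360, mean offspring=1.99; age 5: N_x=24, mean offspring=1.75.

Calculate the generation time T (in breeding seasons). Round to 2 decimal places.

lx = nx/n0 = nx/600: 1, 0.99, 0.96, 0.88, 0.6, 0.04
lx·mx: 0, 1.2573, 3.1872, 2.9568, 1.194, 0.07 → R0 = 8.6653
x·lx·mx: 0, 1.2573, 6.3744, 8.8704, 4.776, 0.35 → Σ = 21.6281
T = 21.6281 / 8.6653 = 2.495944… → 2.50

2.50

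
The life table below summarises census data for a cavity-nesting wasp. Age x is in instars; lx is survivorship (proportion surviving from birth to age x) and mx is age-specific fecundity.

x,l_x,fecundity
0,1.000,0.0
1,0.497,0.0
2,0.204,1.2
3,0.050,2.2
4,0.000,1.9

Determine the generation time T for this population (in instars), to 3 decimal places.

lx·mx: 0, 0, 0.2448, 0.11, 0 → R0 = 0.3548
x·lx·mx: 0, 0, 0.4896, 0.33, 0 → Σ = 0.8196
T = 0.8196 / 0.3548 = 2.310034… → 2.310

2.310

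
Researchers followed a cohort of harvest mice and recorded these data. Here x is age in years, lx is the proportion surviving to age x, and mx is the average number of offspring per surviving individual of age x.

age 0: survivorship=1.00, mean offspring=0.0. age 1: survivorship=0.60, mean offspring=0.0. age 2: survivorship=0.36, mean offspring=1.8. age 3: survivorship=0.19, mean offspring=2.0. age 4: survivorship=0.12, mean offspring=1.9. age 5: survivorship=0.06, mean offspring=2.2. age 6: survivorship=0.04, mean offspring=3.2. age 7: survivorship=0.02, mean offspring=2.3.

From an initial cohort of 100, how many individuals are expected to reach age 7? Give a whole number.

2

Expected survivors = N0 · l_7 = 100 × 0.02 = 2 → 2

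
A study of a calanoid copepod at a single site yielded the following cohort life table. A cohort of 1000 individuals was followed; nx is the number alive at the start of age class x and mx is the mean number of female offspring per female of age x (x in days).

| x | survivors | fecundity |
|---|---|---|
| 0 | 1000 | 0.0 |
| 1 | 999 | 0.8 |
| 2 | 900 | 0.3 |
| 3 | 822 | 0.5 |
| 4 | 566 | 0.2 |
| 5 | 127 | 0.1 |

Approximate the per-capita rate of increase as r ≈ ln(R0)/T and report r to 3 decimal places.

lx = nx/n0 = nx/1000: 1, 0.999, 0.9, 0.822, 0.566, 0.127
R0 = Σ lx·mx = 0 + 0.7992 + 0.27 + 0.411 + 0.1132 + 0.0127 = 1.6061
Σ x·lx·mx = 3.0885; T = 3.0885/1.6061 = 1.92298…
r ≈ ln(R0)/T = ln(1.6061)/1.92298… = 0.24639… → 0.246

0.246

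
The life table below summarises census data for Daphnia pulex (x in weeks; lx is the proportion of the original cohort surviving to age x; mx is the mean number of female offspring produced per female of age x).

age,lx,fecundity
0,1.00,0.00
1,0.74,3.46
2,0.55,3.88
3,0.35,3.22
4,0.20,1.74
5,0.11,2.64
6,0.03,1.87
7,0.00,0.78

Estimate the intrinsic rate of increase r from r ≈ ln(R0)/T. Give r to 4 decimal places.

0.9121

R0 = Σ lx·mx = 0 + 2.5604 + 2.134 + 1.127 + 0.348 + 0.2904 + 0.0561 + 0 = 6.5159
Σ x·lx·mx = 13.39; T = 13.39/6.5159 = 2.05497…
r ≈ ln(R0)/T = ln(6.5159)/2.05497… = 0.912053… → 0.9121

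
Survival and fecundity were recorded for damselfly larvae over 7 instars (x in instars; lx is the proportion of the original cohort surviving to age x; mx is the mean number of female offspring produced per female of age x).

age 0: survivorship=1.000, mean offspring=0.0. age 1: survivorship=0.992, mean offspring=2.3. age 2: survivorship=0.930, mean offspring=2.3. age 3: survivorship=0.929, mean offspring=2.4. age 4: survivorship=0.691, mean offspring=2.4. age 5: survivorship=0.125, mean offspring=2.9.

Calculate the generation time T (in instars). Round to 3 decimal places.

2.502

lx·mx: 0, 2.2816, 2.139, 2.2296, 1.6584, 0.3625 → R0 = 8.6711
x·lx·mx: 0, 2.2816, 4.278, 6.6888, 6.6336, 1.8125 → Σ = 21.6945
T = 21.6945 / 8.6711 = 2.501932… → 2.502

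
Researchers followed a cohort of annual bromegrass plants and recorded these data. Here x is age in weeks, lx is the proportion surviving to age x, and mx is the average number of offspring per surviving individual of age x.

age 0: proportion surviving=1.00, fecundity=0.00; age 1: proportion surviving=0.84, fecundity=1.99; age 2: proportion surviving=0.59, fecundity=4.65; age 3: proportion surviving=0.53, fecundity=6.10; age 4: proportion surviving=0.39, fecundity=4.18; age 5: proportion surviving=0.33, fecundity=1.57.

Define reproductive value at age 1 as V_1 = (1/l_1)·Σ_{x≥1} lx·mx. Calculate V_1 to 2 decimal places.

11.66

lx·mx for x ≥ 1: 1.6716, 2.7435, 3.233, 1.6302, 0.5181 → sum = 9.7964
V_1 = 9.7964 / l_1 = 9.7964 / 0.84 = 11.662381… → 11.66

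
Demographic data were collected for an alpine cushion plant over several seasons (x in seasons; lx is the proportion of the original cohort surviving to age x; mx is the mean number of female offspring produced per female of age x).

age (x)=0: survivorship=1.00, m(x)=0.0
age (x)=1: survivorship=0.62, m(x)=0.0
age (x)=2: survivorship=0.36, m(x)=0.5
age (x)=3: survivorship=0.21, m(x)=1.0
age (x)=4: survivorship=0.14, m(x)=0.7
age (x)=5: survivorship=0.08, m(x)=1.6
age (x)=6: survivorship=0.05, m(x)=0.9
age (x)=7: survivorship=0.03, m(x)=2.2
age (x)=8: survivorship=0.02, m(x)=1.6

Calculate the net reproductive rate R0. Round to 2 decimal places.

0.76

lx·mx by age: 0, 0, 0.18, 0.21, 0.098, 0.128, 0.045, 0.066, 0.032
R0 = Σ lx·mx = 0.759 → 0.76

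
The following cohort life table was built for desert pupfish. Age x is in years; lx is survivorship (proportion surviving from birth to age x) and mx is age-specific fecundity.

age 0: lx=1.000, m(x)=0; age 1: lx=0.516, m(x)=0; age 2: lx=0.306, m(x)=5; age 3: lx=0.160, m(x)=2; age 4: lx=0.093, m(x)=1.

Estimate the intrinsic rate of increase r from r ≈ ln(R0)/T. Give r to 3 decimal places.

R0 = Σ lx·mx = 0 + 0 + 1.53 + 0.32 + 0.093 = 1.943
Σ x·lx·mx = 4.392; T = 4.392/1.943 = 2.26042…
r ≈ ln(R0)/T = ln(1.943)/2.26042… = 0.29385… → 0.294

0.294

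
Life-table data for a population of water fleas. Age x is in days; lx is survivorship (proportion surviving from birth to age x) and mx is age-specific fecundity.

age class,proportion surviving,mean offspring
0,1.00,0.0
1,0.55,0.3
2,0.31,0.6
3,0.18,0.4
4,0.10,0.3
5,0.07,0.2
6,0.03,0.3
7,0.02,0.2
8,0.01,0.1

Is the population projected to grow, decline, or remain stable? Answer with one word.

R0 = Σ lx·mx = 0 + 0.165 + 0.186 + 0.072 + 0.03 + 0.014 + 0.009 + 0.004 + 0.001 = 0.481
R0 < 1, so the population is declining.

declining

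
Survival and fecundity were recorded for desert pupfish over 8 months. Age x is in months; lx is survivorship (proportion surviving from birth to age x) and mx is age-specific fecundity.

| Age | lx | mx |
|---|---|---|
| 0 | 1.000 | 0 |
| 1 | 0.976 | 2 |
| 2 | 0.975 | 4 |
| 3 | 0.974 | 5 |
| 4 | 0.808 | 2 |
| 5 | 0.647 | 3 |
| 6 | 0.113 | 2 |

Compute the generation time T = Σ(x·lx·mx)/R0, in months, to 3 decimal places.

lx·mx: 0, 1.952, 3.9, 4.87, 1.616, 1.941, 0.226 → R0 = 14.505
x·lx·mx: 0, 1.952, 7.8, 14.61, 6.464, 9.705, 1.356 → Σ = 41.887
T = 41.887 / 14.505 = 2.887763… → 2.888

2.888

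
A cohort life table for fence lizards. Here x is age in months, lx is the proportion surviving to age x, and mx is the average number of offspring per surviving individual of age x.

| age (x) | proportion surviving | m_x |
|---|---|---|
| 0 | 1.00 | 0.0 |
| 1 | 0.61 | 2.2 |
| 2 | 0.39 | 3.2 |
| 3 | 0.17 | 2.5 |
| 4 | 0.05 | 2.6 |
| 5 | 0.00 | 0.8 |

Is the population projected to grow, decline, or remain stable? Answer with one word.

growing

R0 = Σ lx·mx = 0 + 1.342 + 1.248 + 0.425 + 0.13 + 0 = 3.145
R0 > 1, so the population is growing.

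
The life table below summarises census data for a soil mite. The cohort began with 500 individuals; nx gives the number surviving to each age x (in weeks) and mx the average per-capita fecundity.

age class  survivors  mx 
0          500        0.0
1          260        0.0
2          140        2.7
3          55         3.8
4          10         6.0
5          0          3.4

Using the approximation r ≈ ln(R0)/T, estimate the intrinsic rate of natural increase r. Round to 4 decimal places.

0.1027

lx = nx/n0 = nx/500: 1, 0.52, 0.28, 0.11, 0.02, 0
R0 = Σ lx·mx = 0 + 0 + 0.756 + 0.418 + 0.12 + 0 = 1.294
Σ x·lx·mx = 3.246; T = 3.246/1.294 = 2.5085…
r ≈ ln(R0)/T = ln(1.294)/2.5085… = 0.102746… → 0.1027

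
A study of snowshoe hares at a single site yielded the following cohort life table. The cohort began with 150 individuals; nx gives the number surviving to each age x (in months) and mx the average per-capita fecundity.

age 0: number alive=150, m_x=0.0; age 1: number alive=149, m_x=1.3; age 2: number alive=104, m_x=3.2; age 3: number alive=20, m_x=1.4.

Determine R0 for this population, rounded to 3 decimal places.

lx = nx/n0 = nx/150: 1, 0.99333…, 0.69333…, 0.13333…
lx·mx by age: 0, 1.291333…, 2.218667…, 0.186667…
R0 = Σ lx·mx = 3.696667… → 3.697

3.697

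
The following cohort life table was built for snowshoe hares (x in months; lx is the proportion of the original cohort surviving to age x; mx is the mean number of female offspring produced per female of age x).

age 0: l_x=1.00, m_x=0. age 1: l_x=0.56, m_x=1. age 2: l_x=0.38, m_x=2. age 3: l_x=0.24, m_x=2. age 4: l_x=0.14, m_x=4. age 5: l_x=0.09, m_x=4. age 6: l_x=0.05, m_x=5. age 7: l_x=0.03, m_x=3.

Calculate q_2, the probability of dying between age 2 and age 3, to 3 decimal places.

q_2 = (l_2 − l_3) / l_2 = (0.38 − 0.24) / 0.38
     = 0.14 / 0.38 = 0.368421… → 0.368

0.368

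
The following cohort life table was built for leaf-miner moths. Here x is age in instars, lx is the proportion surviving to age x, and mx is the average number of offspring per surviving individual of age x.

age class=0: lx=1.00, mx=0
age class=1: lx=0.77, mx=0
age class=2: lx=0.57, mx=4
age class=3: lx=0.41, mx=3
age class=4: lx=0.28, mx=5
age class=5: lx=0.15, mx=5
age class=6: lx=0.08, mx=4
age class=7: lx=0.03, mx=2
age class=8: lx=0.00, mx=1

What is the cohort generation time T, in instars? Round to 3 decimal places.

3.301

lx·mx: 0, 0, 2.28, 1.23, 1.4, 0.75, 0.32, 0.06, 0 → R0 = 6.04
x·lx·mx: 0, 0, 4.56, 3.69, 5.6, 3.75, 1.92, 0.42, 0 → Σ = 19.94
T = 19.94 / 6.04 = 3.301325… → 3.301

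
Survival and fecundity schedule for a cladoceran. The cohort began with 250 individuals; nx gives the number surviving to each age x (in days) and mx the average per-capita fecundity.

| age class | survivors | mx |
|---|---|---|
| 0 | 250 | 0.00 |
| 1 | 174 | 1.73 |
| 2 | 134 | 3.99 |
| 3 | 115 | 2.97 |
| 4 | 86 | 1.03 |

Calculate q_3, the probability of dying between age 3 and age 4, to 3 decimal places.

0.252

lx = nx/n0 = nx/250: 1, 0.696, 0.536, 0.46, 0.344
q_3 = (l_3 − l_4) / l_3 = (0.46 − 0.344) / 0.46
     = 0.116 / 0.46 = 0.252174… → 0.252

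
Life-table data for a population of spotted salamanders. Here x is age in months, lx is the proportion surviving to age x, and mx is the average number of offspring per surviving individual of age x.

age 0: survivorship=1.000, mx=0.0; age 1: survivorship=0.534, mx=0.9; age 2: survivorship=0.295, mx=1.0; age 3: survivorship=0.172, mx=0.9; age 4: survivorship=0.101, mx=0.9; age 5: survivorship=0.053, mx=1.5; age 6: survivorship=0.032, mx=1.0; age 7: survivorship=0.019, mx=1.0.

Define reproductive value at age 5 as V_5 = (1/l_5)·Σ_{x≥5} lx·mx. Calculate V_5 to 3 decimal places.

lx·mx for x ≥ 5: 0.0795, 0.032, 0.019 → sum = 0.1305
V_5 = 0.1305 / l_5 = 0.1305 / 0.053 = 2.462264… → 2.462

2.462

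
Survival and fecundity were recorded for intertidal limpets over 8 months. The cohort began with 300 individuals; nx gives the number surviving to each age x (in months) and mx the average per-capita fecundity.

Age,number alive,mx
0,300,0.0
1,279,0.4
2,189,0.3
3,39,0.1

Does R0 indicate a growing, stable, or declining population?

declining

lx = nx/n0 = nx/300: 1, 0.93, 0.63, 0.13
R0 = Σ lx·mx = 0 + 0.372 + 0.189 + 0.013 = 0.574
R0 < 1, so the population is declining.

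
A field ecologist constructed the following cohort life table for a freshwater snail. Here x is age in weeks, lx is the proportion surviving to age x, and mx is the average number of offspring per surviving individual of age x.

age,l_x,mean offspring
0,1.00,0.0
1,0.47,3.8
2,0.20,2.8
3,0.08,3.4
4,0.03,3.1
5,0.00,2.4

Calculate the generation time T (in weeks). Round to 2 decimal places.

lx·mx: 0, 1.786, 0.56, 0.272, 0.093, 0 → R0 = 2.711
x·lx·mx: 0, 1.786, 1.12, 0.816, 0.372, 0 → Σ = 4.094
T = 4.094 / 2.711 = 1.510144… → 1.51

1.51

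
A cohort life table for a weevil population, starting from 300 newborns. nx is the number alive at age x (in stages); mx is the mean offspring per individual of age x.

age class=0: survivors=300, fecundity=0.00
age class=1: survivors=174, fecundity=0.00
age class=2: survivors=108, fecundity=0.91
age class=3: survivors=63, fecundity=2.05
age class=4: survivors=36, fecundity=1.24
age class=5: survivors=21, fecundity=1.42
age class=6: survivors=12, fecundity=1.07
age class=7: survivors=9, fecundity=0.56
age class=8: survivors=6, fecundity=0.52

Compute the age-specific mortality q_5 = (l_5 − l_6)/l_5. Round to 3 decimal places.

0.429

lx = nx/n0 = nx/300: 1, 0.58, 0.36, 0.21, 0.12, 0.07, 0.04, 0.03, 0.02
q_5 = (l_5 − l_6) / l_5 = (0.07 − 0.04) / 0.07
     = 0.03 / 0.07 = 0.428571… → 0.429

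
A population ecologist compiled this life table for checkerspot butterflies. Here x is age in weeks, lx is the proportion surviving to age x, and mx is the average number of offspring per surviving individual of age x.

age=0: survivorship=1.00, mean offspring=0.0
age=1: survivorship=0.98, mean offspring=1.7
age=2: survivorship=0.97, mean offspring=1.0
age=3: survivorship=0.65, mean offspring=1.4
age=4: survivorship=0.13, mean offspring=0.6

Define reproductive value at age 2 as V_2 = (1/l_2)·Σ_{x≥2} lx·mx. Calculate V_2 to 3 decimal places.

lx·mx for x ≥ 2: 0.97, 0.91, 0.078 → sum = 1.958
V_2 = 1.958 / l_2 = 1.958 / 0.97 = 2.018557… → 2.019

2.019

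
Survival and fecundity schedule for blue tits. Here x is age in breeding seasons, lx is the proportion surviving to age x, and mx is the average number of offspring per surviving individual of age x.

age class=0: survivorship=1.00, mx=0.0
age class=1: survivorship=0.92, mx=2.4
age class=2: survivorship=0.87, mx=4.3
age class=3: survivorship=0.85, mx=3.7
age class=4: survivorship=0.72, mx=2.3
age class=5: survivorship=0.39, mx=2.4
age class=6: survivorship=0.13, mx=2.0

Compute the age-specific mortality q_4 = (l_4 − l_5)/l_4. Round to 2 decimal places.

q_4 = (l_4 − l_5) / l_4 = (0.72 − 0.39) / 0.72
     = 0.33 / 0.72 = 0.458333… → 0.46

0.46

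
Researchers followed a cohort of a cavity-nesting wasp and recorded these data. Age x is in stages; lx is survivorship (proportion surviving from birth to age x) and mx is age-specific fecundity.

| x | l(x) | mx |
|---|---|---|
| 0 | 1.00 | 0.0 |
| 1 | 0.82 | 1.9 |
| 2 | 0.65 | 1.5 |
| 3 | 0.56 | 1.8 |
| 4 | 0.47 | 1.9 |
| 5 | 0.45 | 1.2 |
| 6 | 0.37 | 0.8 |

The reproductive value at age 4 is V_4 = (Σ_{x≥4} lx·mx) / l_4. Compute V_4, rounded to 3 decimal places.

lx·mx for x ≥ 4: 0.893, 0.54, 0.296 → sum = 1.729
V_4 = 1.729 / l_4 = 1.729 / 0.47 = 3.678723… → 3.679

3.679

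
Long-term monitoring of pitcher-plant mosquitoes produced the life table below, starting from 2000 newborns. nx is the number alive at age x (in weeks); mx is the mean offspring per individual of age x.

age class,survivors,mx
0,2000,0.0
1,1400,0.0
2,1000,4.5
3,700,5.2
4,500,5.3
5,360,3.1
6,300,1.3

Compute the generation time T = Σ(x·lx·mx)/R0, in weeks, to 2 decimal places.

lx = nx/n0 = nx/2000: 1, 0.7, 0.5, 0.35, 0.25, 0.18, 0.15
lx·mx: 0, 0, 2.25, 1.82, 1.325, 0.558, 0.195 → R0 = 6.148
x·lx·mx: 0, 0, 4.5, 5.46, 5.3, 2.79, 1.17 → Σ = 19.22
T = 19.22 / 6.148 = 3.12622… → 3.13

3.13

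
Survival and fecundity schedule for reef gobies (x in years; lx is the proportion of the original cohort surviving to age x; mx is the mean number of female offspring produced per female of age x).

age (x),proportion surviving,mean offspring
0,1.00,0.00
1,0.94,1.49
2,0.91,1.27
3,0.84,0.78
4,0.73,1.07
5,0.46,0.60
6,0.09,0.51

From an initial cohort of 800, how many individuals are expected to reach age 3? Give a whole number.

672

Expected survivors = N0 · l_3 = 800 × 0.84 = 672 → 672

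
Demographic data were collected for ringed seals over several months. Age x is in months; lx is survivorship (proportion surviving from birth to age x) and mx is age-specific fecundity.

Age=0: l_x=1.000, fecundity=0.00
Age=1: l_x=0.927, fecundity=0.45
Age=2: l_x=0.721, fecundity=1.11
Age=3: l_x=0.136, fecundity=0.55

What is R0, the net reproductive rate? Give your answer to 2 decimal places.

1.29

lx·mx by age: 0, 0.41715, 0.80031, 0.0748
R0 = Σ lx·mx = 1.29226 → 1.29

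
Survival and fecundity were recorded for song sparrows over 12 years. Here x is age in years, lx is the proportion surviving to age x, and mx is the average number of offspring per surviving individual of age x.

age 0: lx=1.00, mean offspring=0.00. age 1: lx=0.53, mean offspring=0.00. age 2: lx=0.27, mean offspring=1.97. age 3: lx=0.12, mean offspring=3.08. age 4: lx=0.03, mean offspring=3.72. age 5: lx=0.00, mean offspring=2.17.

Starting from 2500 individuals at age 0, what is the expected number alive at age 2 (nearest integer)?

Expected survivors = N0 · l_2 = 2500 × 0.27 = 675 → 675

675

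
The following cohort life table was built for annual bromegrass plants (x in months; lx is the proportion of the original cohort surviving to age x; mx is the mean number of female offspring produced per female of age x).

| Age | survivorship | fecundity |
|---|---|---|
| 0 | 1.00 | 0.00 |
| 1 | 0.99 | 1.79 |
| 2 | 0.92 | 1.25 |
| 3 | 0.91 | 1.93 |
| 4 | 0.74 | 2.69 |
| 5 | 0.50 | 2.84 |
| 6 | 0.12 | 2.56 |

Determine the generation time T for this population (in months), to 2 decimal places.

lx·mx: 0, 1.7721, 1.15, 1.7563, 1.9906, 1.42, 0.3072 → R0 = 8.3962
x·lx·mx: 0, 1.7721, 2.3, 5.2689, 7.9624, 7.1, 1.8432 → Σ = 26.2466
T = 26.2466 / 8.3962 = 3.126009… → 3.13

3.13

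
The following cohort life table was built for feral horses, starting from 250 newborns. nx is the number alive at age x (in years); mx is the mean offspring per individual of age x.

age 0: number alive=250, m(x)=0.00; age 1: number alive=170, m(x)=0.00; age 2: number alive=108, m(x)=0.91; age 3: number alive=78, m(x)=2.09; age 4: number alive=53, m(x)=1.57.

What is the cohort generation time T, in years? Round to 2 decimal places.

lx = nx/n0 = nx/250: 1, 0.68, 0.432, 0.312, 0.212
lx·mx: 0, 0, 0.39312, 0.65208, 0.33284 → R0 = 1.37804
x·lx·mx: 0, 0, 0.78624, 1.95624, 1.33136 → Σ = 4.07384
T = 4.07384 / 1.37804 = 2.956257… → 2.96

2.96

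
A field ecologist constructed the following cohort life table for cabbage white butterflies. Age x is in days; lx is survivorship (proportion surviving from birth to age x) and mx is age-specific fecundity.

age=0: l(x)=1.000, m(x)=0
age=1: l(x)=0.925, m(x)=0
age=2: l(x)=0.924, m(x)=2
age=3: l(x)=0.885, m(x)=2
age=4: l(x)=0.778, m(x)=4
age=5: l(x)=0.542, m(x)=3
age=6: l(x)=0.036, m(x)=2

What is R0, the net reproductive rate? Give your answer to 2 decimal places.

lx·mx by age: 0, 0, 1.848, 1.77, 3.112, 1.626, 0.072
R0 = Σ lx·mx = 8.428 → 8.43

8.43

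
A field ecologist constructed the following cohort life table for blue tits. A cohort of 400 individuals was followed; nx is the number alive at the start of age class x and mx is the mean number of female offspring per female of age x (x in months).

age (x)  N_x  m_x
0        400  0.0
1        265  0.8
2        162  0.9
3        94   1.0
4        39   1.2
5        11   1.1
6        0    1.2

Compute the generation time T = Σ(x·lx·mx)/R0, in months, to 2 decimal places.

2.02

lx = nx/n0 = nx/400: 1, 0.6625, 0.405, 0.235, 0.0975, 0.0275, 0
lx·mx: 0, 0.53, 0.3645, 0.235, 0.117, 0.03025, 0 → R0 = 1.27675
x·lx·mx: 0, 0.53, 0.729, 0.705, 0.468, 0.15125, 0 → Σ = 2.58325
T = 2.58325 / 1.27675 = 2.023301… → 2.02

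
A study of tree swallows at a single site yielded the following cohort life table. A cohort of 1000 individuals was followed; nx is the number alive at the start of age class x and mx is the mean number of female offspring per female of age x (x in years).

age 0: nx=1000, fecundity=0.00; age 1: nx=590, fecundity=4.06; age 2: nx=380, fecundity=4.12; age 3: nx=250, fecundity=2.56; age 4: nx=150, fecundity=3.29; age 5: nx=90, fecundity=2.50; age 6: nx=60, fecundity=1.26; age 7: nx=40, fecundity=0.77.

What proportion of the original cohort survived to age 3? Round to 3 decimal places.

l_3 = n_3/n_0 = 250/1000 = 0.25 → 0.250

0.250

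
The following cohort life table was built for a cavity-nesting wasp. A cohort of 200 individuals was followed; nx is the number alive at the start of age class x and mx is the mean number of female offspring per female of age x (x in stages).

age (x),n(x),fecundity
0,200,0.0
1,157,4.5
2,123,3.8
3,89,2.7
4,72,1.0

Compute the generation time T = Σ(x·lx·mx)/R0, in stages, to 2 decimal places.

1.78

lx = nx/n0 = nx/200: 1, 0.785, 0.615, 0.445, 0.36
lx·mx: 0, 3.5325, 2.337, 1.2015, 0.36 → R0 = 7.431
x·lx·mx: 0, 3.5325, 4.674, 3.6045, 1.44 → Σ = 13.251
T = 13.251 / 7.431 = 1.783205… → 1.78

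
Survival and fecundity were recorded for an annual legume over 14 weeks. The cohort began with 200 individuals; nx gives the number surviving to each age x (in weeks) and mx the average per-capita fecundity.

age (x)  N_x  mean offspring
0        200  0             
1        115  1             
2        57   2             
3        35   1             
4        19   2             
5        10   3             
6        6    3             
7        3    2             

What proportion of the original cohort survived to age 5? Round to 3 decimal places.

0.050

l_5 = n_5/n_0 = 10/200 = 0.05 → 0.050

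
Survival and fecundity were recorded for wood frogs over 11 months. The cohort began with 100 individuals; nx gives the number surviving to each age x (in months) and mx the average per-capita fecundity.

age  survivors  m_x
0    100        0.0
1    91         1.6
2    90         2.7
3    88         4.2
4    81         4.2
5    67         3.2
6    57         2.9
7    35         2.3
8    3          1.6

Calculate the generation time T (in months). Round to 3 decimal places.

lx = nx/n0 = nx/100: 1, 0.91, 0.9, 0.88, 0.81, 0.67, 0.57, 0.35, 0.03
lx·mx: 0, 1.456, 2.43, 3.696, 3.402, 2.144, 1.653, 0.805, 0.048 → R0 = 15.634
x·lx·mx: 0, 1.456, 4.86, 11.088, 13.608, 10.72, 9.918, 5.635, 0.384 → Σ = 57.669
T = 57.669 / 15.634 = 3.688691… → 3.689

3.689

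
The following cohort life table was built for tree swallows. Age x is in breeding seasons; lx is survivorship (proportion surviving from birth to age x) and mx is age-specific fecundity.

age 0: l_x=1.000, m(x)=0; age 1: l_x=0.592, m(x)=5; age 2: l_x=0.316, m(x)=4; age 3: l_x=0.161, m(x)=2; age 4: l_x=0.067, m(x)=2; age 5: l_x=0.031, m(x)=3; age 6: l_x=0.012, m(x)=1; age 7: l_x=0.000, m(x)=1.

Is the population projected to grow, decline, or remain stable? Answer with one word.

growing

R0 = Σ lx·mx = 0 + 2.96 + 1.264 + 0.322 + 0.134 + 0.093 + 0.012 + 0 = 4.785
R0 > 1, so the population is growing.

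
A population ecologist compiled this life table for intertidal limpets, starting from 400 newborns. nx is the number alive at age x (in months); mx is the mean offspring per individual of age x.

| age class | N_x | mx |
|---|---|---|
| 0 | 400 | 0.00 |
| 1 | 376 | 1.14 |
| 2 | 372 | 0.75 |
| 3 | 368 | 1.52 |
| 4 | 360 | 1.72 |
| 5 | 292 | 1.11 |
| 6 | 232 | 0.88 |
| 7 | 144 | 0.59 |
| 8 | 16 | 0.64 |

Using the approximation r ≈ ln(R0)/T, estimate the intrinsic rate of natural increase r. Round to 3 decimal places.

0.532

lx = nx/n0 = nx/400: 1, 0.94, 0.93, 0.92, 0.9, 0.73, 0.58, 0.36, 0.04
R0 = Σ lx·mx = 0 + 1.0716 + 0.6975 + 1.3984 + 1.548 + 0.8103 + 0.5104 + 0.2124 + 0.0256 = 6.2742
Σ x·lx·mx = 21.6593; T = 21.6593/6.2742 = 3.45212…
r ≈ ln(R0)/T = ln(6.2742)/3.45212… = 0.53198… → 0.532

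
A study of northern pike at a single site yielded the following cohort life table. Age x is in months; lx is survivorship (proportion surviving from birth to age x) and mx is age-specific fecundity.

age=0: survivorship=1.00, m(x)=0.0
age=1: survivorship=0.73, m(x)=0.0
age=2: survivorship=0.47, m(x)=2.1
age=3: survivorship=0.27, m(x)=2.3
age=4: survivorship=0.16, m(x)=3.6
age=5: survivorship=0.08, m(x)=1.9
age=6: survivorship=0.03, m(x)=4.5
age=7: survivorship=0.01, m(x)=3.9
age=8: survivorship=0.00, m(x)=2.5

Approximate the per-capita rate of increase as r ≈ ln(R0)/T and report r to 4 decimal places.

0.2893

R0 = Σ lx·mx = 0 + 0 + 0.987 + 0.621 + 0.576 + 0.152 + 0.135 + 0.039 + 0 = 2.51
Σ x·lx·mx = 7.984; T = 7.984/2.51 = 3.18088…
r ≈ ln(R0)/T = ln(2.51)/3.18088… = 0.289317… → 0.2893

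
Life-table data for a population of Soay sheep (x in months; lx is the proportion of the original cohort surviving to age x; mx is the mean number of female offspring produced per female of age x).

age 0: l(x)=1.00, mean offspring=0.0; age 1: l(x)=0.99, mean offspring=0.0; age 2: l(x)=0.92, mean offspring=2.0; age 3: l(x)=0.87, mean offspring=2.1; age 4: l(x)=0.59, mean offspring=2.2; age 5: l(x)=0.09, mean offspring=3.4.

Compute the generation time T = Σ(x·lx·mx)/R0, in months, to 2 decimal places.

3.01

lx·mx: 0, 0, 1.84, 1.827, 1.298, 0.306 → R0 = 5.271
x·lx·mx: 0, 0, 3.68, 5.481, 5.192, 1.53 → Σ = 15.883
T = 15.883 / 5.271 = 3.01328… → 3.01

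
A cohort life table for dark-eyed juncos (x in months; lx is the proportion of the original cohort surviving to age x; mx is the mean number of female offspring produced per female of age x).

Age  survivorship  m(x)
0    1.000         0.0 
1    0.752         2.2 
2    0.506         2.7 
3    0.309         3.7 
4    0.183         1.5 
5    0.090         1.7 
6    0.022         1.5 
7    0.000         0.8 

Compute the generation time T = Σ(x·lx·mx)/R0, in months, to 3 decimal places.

lx·mx: 0, 1.6544, 1.3662, 1.1433, 0.2745, 0.153, 0.033, 0 → R0 = 4.6244
x·lx·mx: 0, 1.6544, 2.7324, 3.4299, 1.098, 0.765, 0.198, 0 → Σ = 9.8777
T = 9.8777 / 4.6244 = 2.135996… → 2.136

2.136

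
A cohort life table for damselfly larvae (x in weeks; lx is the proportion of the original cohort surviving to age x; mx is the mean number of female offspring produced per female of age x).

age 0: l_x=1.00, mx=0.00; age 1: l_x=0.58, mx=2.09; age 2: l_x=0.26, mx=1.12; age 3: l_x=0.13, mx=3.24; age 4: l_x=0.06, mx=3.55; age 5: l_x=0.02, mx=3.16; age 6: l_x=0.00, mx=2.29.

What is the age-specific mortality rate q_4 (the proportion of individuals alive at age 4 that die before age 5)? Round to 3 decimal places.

q_4 = (l_4 − l_5) / l_4 = (0.06 − 0.02) / 0.06
     = 0.04 / 0.06 = 0.666667… → 0.667

0.667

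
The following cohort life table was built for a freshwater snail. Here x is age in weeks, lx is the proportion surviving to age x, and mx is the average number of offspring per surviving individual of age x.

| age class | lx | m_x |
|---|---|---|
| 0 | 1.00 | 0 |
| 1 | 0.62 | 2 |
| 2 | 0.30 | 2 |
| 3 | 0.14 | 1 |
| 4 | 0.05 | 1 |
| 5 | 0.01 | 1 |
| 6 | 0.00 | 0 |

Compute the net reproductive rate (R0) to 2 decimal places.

lx·mx by age: 0, 1.24, 0.6, 0.14, 0.05, 0.01, 0
R0 = Σ lx·mx = 2.04 → 2.04

2.04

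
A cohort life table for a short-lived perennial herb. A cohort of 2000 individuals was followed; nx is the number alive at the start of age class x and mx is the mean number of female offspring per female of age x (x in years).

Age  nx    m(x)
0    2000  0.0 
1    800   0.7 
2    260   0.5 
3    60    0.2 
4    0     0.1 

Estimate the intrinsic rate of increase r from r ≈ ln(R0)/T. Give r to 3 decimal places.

lx = nx/n0 = nx/2000: 1, 0.4, 0.13, 0.03, 0
R0 = Σ lx·mx = 0 + 0.28 + 0.065 + 0.006 + 0 = 0.351
Σ x·lx·mx = 0.428; T = 0.428/0.351 = 1.21937…
r ≈ ln(R0)/T = ln(0.351)/1.21937… = -0.85861… → -0.859

-0.859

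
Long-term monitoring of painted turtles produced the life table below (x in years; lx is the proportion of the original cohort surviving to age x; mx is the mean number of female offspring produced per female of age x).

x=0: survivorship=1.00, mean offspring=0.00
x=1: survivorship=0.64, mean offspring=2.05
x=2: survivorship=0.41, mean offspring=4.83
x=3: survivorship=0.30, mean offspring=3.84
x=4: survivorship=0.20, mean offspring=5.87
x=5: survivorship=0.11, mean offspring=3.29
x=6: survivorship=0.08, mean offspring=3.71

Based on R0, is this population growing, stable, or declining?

R0 = Σ lx·mx = 0 + 1.312 + 1.9803 + 1.152 + 1.174 + 0.3619 + 0.2968 = 6.277
R0 > 1, so the population is growing.

growing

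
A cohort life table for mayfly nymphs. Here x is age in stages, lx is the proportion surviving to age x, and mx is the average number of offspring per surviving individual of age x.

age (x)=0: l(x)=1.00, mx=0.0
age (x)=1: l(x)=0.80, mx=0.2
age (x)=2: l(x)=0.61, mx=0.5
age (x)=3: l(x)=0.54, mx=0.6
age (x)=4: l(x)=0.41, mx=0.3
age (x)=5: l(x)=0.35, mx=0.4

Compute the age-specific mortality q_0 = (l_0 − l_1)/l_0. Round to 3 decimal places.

q_0 = (l_0 − l_1) / l_0 = (1 − 0.8) / 1
     = 0.2 / 1 = 0.2 → 0.200

0.200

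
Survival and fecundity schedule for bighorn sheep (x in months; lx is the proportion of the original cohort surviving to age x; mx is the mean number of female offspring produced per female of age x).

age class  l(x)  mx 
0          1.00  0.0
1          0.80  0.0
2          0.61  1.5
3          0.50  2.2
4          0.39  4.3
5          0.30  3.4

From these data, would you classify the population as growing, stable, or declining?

growing

R0 = Σ lx·mx = 0 + 0 + 0.915 + 1.1 + 1.677 + 1.02 = 4.712
R0 > 1, so the population is growing.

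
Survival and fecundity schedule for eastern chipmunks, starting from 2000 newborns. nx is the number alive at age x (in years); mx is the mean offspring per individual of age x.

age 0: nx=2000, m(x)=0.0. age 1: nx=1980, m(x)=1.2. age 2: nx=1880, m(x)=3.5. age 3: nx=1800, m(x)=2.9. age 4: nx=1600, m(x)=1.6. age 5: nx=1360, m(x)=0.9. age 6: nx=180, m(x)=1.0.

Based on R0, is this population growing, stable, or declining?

lx = nx/n0 = nx/2000: 1, 0.99, 0.94, 0.9, 0.8, 0.68, 0.09
R0 = Σ lx·mx = 0 + 1.188 + 3.29 + 2.61 + 1.28 + 0.612 + 0.09 = 9.07
R0 > 1, so the population is growing.

growing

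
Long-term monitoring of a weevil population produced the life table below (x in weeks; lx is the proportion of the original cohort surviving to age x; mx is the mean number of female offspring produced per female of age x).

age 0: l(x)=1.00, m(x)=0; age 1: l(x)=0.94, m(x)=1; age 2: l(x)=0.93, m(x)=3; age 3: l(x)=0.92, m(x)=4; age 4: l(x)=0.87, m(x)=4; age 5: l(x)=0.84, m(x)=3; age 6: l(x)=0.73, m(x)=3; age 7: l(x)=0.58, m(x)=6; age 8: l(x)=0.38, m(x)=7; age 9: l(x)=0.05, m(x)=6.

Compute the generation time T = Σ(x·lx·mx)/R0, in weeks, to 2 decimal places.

lx·mx: 0, 0.94, 2.79, 3.68, 3.48, 2.52, 2.19, 3.48, 2.66, 0.3 → R0 = 22.04
x·lx·mx: 0, 0.94, 5.58, 11.04, 13.92, 12.6, 13.14, 24.36, 21.28, 2.7 → Σ = 105.56
T = 105.56 / 22.04 = 4.789474… → 4.79

4.79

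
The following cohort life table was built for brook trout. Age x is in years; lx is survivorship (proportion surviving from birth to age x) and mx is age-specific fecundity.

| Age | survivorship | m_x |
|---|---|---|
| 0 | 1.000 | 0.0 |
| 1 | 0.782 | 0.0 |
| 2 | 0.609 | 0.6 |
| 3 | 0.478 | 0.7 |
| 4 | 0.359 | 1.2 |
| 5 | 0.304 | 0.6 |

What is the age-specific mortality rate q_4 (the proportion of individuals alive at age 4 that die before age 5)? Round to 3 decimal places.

q_4 = (l_4 − l_5) / l_4 = (0.359 − 0.304) / 0.359
     = 0.055 / 0.359 = 0.153203… → 0.153

0.153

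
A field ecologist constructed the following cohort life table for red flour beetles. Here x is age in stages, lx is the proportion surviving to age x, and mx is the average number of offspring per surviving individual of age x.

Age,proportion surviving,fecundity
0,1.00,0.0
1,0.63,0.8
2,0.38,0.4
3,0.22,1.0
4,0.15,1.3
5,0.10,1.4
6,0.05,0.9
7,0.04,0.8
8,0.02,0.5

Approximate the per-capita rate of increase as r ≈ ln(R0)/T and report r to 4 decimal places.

0.0961

R0 = Σ lx·mx = 0 + 0.504 + 0.152 + 0.22 + 0.195 + 0.14 + 0.045 + 0.032 + 0.01 = 1.298
Σ x·lx·mx = 3.522; T = 3.522/1.298 = 2.71341…
r ≈ ln(R0)/T = ln(1.298)/2.71341… = 0.096124… → 0.0961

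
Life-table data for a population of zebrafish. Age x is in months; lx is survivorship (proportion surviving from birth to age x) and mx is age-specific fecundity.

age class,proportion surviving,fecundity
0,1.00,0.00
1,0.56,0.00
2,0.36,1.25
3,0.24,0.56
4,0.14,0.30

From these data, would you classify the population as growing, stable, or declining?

R0 = Σ lx·mx = 0 + 0 + 0.45 + 0.1344 + 0.042 = 0.6264
R0 < 1, so the population is declining.

declining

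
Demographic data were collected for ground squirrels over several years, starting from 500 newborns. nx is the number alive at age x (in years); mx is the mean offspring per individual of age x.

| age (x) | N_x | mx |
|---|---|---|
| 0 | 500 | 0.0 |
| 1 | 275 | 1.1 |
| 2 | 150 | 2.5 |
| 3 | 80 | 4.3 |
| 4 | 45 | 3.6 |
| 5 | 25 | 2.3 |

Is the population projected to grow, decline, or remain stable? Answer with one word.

lx = nx/n0 = nx/500: 1, 0.55, 0.3, 0.16, 0.09, 0.05
R0 = Σ lx·mx = 0 + 0.605 + 0.75 + 0.688 + 0.324 + 0.115 = 2.482
R0 > 1, so the population is growing.

growing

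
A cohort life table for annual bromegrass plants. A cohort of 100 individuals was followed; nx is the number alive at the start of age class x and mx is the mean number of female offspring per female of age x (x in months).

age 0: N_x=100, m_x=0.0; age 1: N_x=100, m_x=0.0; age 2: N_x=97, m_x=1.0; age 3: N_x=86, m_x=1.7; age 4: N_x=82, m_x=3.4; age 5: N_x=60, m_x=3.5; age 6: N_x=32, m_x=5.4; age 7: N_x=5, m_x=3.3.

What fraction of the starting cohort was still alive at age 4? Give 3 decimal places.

0.820

l_4 = n_4/n_0 = 82/100 = 0.82 → 0.820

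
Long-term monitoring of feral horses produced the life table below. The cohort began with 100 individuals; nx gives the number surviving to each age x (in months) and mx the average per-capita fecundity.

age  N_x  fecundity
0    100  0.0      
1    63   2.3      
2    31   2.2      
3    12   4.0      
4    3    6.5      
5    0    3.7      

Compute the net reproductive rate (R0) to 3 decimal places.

lx = nx/n0 = nx/100: 1, 0.63, 0.31, 0.12, 0.03, 0
lx·mx by age: 0, 1.449, 0.682, 0.48, 0.195, 0
R0 = Σ lx·mx = 2.806 → 2.806

2.806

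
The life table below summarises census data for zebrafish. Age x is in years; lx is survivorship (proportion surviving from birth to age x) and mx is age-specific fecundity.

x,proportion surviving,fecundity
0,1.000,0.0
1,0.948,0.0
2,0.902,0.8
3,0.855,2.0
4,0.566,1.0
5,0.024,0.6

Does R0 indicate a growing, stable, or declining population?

R0 = Σ lx·mx = 0 + 0 + 0.7216 + 1.71 + 0.566 + 0.0144 = 3.012
R0 > 1, so the population is growing.

growing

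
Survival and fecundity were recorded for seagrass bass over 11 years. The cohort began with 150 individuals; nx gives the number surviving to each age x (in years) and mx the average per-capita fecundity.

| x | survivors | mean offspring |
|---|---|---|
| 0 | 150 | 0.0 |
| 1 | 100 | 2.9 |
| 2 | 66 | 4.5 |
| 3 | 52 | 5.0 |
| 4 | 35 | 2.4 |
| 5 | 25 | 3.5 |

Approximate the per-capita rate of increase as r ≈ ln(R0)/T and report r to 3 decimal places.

lx = nx/n0 = nx/150: 1, 0.66667…, 0.44, 0.34667…, 0.23333…, 0.16667…
R0 = Σ lx·mx = 0 + 1.93333… + 1.98 + 1.73333… + 0.56… + 0.58333… = 6.79…
Σ x·lx·mx = 16.25…; T = 16.25…/6.79… = 2.39323…
r ≈ ln(R0)/T = ln(6.79…)/2.39323… = 0.80036… → 0.800

0.800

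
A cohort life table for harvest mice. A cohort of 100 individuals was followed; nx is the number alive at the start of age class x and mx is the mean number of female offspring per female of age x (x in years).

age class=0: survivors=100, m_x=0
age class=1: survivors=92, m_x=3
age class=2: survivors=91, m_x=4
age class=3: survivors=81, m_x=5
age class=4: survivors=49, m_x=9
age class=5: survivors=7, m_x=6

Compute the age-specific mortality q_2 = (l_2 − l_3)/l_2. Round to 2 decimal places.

lx = nx/n0 = nx/100: 1, 0.92, 0.91, 0.81, 0.49, 0.07
q_2 = (l_2 − l_3) / l_2 = (0.91 − 0.81) / 0.91
     = 0.1 / 0.91 = 0.10989… → 0.11

0.11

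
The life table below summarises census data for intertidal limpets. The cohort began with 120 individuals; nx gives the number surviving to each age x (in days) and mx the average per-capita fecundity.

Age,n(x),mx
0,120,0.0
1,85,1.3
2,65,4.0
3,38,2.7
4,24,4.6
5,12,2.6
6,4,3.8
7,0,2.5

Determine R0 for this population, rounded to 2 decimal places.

lx = nx/n0 = nx/120: 1, 0.70833…, 0.54167…, 0.31667…, 0.2, 0.1, 0.03333…, 0
lx·mx by age: 0, 0.920833…, 2.166667…, 0.855…, 0.92, 0.26, 0.126667…, 0
R0 = Σ lx·mx = 5.249167… → 5.25

5.25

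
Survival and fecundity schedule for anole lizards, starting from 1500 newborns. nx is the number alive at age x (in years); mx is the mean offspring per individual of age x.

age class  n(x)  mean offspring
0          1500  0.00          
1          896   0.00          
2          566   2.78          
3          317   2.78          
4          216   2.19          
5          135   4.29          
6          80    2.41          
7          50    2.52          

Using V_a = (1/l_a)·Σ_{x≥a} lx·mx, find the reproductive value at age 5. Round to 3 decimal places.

6.651

lx = nx/n0 = nx/1500: 1, 0.59733…, 0.37733…, 0.21133…, 0.144, 0.09, 0.05333…, 0.03333…
lx·mx for x ≥ 5: 0.3861, 0.128533…, 0.084… → sum = 0.598633…
V_5 = 0.598633… / l_5 = 0.598633… / 0.09 = 6.651481… → 6.651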